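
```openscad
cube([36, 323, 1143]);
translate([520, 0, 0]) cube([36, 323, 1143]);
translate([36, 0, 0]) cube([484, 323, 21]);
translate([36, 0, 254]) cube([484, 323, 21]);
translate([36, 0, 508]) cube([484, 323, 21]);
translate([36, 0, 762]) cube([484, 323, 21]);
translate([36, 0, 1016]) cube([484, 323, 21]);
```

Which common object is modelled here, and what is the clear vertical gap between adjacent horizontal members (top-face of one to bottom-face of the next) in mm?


A bookshelf. The clear shelf gap is 233 mm.

Two tall side panels with 5 horizontal boards between them — a bookshelf. The first two shelf undersides are at z = 0 and z = 254; with shelf thickness 21, the clear gap is 254 − 0 − 21 = 233 mm.


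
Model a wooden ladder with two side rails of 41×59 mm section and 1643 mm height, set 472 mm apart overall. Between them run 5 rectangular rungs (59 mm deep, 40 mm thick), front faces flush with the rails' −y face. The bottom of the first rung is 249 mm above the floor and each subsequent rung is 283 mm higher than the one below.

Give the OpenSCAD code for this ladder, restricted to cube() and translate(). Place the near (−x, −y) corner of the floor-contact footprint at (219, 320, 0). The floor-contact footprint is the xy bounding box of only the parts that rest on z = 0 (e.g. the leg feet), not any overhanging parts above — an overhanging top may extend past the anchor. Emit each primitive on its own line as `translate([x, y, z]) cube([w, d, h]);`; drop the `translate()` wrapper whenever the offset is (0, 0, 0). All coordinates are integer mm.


translate([219, 320, 0]) cube([41, 59, 1643]);
translate([650, 320, 0]) cube([41, 59, 1643]);
translate([260, 320, 249]) cube([390, 59, 40]);
translate([260, 320, 532]) cube([390, 59, 40]);
translate([260, 320, 815]) cube([390, 59, 40]);
translate([260, 320, 1098]) cube([390, 59, 40]);
translate([260, 320, 1381]) cube([390, 59, 40]);


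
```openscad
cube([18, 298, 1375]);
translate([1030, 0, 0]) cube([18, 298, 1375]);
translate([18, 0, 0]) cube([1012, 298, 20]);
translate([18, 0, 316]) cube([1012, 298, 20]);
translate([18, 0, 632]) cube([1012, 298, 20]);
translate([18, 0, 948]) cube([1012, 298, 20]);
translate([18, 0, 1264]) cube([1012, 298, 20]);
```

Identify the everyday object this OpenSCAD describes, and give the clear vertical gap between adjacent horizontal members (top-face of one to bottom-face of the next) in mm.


A bookshelf. The clear shelf gap is 296 mm.

Two tall side panels with 5 horizontal boards between them — a bookshelf. The first two shelf undersides are at z = 0 and z = 316; with shelf thickness 20, the clear gap is 316 − 0 − 20 = 296 mm.


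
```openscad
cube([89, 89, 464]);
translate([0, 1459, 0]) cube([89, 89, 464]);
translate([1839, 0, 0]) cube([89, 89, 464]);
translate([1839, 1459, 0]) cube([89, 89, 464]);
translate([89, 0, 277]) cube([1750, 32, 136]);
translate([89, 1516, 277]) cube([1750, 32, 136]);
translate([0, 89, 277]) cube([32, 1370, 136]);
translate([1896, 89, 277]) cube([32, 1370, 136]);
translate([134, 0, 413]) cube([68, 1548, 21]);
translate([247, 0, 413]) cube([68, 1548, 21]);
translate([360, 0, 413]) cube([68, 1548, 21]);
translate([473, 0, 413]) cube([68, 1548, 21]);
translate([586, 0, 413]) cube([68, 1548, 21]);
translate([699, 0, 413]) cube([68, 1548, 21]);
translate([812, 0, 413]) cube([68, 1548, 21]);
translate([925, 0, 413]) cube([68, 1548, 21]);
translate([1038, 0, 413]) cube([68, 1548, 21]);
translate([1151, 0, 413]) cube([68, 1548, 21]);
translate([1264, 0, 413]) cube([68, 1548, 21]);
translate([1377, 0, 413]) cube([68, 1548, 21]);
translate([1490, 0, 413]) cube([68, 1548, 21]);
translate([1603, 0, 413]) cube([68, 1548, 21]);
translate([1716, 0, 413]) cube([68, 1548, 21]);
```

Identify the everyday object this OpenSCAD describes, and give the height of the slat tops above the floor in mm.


A bed frame. The slat-top height is 434 mm.

Four posts, four rails, and a row of slats — a bed frame. Slats sit on the rails at z = 277 + 136 = 413; with slat thickness 21, the top is 434 mm.


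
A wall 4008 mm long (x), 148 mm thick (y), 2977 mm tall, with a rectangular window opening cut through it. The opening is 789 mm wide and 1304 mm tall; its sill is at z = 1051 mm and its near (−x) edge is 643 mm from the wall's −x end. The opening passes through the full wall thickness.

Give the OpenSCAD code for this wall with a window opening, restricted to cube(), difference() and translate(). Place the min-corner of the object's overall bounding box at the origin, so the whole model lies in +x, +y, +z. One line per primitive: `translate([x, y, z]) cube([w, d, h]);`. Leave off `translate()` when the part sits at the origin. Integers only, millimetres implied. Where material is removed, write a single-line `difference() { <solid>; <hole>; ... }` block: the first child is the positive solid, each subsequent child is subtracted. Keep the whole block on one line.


difference() { cube([4008, 148, 2977]); translate([643, 0, 1051]) cube([789, 148, 1304]); }


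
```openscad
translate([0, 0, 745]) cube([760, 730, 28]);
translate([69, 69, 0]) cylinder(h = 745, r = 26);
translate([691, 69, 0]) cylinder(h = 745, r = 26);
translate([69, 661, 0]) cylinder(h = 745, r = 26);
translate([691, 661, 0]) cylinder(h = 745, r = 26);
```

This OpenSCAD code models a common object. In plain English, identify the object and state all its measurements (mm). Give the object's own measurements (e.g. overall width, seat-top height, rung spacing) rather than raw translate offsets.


A rectangular dining table. The top is 760×730×28 mm with its upper surface at z = 773 mm. It stands on four round legs of 52 mm diameter, each leg's bounding box inset 43 mm from the nearest pair of top edges, running from the floor to the underside of the top.


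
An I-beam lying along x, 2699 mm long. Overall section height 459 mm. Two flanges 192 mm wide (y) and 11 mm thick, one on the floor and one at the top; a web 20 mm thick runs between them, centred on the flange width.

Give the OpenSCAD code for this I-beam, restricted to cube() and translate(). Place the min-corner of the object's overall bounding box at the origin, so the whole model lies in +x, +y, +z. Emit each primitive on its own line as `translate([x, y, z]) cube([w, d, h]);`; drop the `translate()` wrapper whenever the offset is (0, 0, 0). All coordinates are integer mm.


cube([2699, 192, 11]);
translate([0, 86, 11]) cube([2699, 20, 437]);
translate([0, 0, 448]) cube([2699, 192, 11]);


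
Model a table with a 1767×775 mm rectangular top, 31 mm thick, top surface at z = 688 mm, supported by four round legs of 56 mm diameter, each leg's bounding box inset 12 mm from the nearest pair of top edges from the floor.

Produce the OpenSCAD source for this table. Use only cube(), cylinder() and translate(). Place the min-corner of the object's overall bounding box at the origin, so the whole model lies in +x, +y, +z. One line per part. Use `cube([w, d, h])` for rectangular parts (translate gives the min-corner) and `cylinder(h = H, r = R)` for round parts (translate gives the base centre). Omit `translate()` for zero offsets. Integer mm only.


// leg_h = 688 - 31 = 657
translate([0, 0, 657]) cube([1767, 775, 31]);
translate([40, 40, 0]) cylinder(h = 657, r = 28);
translate([1727, 40, 0]) cylinder(h = 657, r = 28);
translate([40, 735, 0]) cylinder(h = 657, r = 28);
translate([1727, 735, 0]) cylinder(h = 657, r = 28);


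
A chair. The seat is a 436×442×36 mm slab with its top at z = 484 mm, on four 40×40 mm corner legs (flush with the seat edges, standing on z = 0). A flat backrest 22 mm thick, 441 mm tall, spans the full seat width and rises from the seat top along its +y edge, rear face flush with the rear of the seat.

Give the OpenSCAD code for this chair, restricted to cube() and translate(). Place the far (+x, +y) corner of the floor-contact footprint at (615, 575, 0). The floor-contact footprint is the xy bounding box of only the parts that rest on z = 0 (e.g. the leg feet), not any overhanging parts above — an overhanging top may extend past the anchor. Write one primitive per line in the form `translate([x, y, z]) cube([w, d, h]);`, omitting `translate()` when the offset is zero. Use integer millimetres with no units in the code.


translate([179, 133, 448]) cube([436, 442, 36]);
translate([179, 133, 0]) cube([40, 40, 448]);
translate([575, 133, 0]) cube([40, 40, 448]);
translate([179, 535, 0]) cube([40, 40, 448]);
translate([575, 535, 0]) cube([40, 40, 448]);
translate([179, 553, 484]) cube([436, 22, 441]);


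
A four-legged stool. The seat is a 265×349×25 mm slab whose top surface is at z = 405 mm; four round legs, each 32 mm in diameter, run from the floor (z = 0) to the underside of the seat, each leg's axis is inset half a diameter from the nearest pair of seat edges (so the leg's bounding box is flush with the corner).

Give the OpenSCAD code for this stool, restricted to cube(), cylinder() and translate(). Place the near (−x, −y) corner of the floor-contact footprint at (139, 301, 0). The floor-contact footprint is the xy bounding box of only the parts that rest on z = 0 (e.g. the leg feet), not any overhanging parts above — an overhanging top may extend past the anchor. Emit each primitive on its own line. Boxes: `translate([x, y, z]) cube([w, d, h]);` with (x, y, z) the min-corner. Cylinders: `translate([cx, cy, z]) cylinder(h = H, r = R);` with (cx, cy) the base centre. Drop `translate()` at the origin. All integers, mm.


translate([139, 301, 380]) cube([265, 349, 25]);
translate([155, 317, 0]) cylinder(h = 380, r = 16);
translate([388, 317, 0]) cylinder(h = 380, r = 16);
translate([155, 634, 0]) cylinder(h = 380, r = 16);
translate([388, 634, 0]) cylinder(h = 380, r = 16);


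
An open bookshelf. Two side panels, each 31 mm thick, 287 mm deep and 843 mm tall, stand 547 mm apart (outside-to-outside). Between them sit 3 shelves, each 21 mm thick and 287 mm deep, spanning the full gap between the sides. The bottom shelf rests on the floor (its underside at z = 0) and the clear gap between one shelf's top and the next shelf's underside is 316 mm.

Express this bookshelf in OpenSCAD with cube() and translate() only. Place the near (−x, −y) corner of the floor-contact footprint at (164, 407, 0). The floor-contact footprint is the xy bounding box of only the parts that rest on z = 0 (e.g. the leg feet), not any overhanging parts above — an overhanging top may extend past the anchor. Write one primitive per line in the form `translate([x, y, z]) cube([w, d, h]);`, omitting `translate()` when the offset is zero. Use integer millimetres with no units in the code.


translate([164, 407, 0]) cube([31, 287, 843]);
translate([680, 407, 0]) cube([31, 287, 843]);
translate([195, 407, 0]) cube([485, 287, 21]);
translate([195, 407, 337]) cube([485, 287, 21]);
translate([195, 407, 674]) cube([485, 287, 21]);


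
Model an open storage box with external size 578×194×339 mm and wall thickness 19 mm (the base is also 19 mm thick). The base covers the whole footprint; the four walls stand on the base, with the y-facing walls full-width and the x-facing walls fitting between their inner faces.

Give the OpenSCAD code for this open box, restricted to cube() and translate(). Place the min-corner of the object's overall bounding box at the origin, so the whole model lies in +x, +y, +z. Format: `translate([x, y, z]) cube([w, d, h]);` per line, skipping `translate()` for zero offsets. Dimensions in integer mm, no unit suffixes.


cube([578, 194, 19]);
translate([0, 0, 19]) cube([578, 19, 320]);
translate([0, 175, 19]) cube([578, 19, 320]);
translate([0, 19, 19]) cube([19, 156, 320]);
translate([559, 19, 19]) cube([19, 156, 320]);


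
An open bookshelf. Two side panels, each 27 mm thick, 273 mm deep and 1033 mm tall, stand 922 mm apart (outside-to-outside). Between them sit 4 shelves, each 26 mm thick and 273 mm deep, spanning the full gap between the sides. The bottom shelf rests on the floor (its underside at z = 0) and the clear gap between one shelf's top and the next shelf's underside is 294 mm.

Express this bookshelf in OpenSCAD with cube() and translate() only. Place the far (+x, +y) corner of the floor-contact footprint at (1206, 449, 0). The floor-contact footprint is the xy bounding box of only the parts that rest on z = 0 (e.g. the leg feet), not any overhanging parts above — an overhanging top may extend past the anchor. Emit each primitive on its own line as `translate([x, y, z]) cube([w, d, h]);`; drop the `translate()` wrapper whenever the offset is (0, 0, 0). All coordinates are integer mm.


translate([284, 176, 0]) cube([27, 273, 1033]);
translate([1179, 176, 0]) cube([27, 273, 1033]);
translate([311, 176, 0]) cube([868, 273, 26]);
translate([311, 176, 320]) cube([868, 273, 26]);
translate([311, 176, 640]) cube([868, 273, 26]);
translate([311, 176, 960]) cube([868, 273, 26]);


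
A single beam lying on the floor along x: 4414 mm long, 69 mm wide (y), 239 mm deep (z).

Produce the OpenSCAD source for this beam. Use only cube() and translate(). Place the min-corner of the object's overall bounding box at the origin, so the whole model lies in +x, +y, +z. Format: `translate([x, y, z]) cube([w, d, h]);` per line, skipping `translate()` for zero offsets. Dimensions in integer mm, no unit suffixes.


cube([4414, 69, 239]);


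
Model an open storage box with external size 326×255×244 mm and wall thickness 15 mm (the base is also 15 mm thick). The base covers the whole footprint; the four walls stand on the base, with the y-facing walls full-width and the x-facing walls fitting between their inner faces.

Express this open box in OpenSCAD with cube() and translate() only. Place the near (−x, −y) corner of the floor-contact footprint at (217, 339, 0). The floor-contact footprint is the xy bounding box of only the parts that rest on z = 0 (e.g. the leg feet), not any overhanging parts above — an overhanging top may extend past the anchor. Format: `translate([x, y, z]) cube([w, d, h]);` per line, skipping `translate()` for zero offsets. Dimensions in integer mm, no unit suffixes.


translate([217, 339, 0]) cube([326, 255, 15]);
translate([217, 339, 15]) cube([326, 15, 229]);
translate([217, 579, 15]) cube([326, 15, 229]);
translate([217, 354, 15]) cube([15, 225, 229]);
translate([528, 354, 15]) cube([15, 225, 229]);


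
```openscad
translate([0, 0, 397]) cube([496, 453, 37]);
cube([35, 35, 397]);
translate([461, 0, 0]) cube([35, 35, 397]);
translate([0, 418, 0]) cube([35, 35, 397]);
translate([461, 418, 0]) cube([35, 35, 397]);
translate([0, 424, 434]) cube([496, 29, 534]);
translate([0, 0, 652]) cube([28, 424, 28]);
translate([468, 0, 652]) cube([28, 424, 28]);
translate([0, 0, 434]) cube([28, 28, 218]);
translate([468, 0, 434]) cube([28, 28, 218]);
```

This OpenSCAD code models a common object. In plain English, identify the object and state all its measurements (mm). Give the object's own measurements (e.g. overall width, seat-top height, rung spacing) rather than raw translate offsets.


A chair. The seat is a 496×453×37 mm slab with its top at z = 434 mm, on four 35×35 mm corner legs (flush with the seat edges, standing on z = 0). A flat backrest 29 mm thick, 534 mm tall, spans the full seat width and rises from the seat top along its +y edge, rear face flush with the rear of the seat. Two armrests of 28×28 mm section run along each side from the seat's front edge to the front of the backrest, top faces 246 mm above the seat top and outer faces flush with the seat's x-edges; a 28×28 mm post under the front of each armrest stands on the seat at the front corner.


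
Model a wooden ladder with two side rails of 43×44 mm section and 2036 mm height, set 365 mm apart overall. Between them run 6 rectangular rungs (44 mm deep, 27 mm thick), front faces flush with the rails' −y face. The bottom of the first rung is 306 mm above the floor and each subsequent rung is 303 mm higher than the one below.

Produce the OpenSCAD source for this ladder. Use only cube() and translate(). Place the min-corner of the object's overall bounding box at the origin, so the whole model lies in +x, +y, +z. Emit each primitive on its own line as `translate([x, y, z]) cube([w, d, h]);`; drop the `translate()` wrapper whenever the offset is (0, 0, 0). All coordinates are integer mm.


cube([43, 44, 2036]);
translate([322, 0, 0]) cube([43, 44, 2036]);
translate([43, 0, 306]) cube([279, 44, 27]);
translate([43, 0, 609]) cube([279, 44, 27]);
translate([43, 0, 912]) cube([279, 44, 27]);
translate([43, 0, 1215]) cube([279, 44, 27]);
translate([43, 0, 1518]) cube([279, 44, 27]);
translate([43, 0, 1821]) cube([279, 44, 27]);


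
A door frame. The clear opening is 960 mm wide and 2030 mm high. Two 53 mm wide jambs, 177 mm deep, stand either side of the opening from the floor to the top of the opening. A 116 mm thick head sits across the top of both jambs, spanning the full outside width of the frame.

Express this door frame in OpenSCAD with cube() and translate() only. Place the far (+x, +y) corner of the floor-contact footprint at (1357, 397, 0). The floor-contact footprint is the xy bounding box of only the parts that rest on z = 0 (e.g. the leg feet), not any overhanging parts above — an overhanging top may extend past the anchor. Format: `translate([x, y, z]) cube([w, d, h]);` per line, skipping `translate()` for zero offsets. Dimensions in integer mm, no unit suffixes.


translate([291, 220, 0]) cube([53, 177, 2030]);
translate([1304, 220, 0]) cube([53, 177, 2030]);
translate([291, 220, 2030]) cube([1066, 177, 116]);


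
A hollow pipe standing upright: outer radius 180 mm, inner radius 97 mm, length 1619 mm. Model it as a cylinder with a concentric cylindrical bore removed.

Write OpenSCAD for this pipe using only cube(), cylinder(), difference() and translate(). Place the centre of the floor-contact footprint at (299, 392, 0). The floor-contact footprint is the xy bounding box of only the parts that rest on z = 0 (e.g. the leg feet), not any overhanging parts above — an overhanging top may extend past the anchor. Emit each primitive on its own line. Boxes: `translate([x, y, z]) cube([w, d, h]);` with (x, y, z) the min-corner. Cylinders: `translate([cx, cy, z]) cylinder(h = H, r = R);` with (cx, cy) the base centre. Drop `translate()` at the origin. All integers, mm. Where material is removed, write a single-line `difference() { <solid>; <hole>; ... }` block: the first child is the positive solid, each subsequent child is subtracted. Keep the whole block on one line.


difference() { translate([299, 392, 0]) cylinder(h = 1619, r = 180); translate([299, 392, 0]) cylinder(h = 1619, r = 97); }


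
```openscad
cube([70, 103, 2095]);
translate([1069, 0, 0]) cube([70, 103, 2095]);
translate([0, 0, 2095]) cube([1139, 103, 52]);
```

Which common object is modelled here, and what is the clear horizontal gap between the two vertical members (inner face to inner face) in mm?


A door frame. The clear opening width is 999 mm.

Two 2095 mm tall posts with a header on top — a door frame. The left jamb is 70 mm wide at x = 0; the right jamb starts at x = 1069. The clear opening is 1069 − 70 = 999 mm.


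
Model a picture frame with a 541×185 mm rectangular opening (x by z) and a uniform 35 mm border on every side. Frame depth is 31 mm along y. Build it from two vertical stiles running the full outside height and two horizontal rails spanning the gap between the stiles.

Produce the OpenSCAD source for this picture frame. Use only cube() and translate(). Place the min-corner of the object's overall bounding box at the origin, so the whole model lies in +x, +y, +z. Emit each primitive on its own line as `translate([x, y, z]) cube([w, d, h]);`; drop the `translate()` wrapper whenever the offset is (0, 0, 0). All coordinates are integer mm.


cube([35, 31, 255]);
translate([576, 0, 0]) cube([35, 31, 255]);
translate([35, 0, 0]) cube([541, 31, 35]);
translate([35, 0, 220]) cube([541, 31, 35]);


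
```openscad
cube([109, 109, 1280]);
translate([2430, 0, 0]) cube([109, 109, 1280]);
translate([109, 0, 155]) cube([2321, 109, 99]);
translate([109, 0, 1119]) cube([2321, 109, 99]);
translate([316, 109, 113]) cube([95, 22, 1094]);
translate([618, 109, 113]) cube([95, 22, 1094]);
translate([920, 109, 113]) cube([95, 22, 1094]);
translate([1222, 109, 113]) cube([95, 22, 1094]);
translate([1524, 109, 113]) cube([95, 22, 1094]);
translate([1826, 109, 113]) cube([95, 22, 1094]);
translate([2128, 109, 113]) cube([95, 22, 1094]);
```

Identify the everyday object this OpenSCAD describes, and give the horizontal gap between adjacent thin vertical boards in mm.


A fence section. The picket gap is 207 mm.

Two posts, two rails, 7 pickets — a fence section. Span 2321 mm holds 7 pickets of 95 mm with 8 equal gaps: ⌊(2321 − 7·95) / 8⌋ = 207 mm.


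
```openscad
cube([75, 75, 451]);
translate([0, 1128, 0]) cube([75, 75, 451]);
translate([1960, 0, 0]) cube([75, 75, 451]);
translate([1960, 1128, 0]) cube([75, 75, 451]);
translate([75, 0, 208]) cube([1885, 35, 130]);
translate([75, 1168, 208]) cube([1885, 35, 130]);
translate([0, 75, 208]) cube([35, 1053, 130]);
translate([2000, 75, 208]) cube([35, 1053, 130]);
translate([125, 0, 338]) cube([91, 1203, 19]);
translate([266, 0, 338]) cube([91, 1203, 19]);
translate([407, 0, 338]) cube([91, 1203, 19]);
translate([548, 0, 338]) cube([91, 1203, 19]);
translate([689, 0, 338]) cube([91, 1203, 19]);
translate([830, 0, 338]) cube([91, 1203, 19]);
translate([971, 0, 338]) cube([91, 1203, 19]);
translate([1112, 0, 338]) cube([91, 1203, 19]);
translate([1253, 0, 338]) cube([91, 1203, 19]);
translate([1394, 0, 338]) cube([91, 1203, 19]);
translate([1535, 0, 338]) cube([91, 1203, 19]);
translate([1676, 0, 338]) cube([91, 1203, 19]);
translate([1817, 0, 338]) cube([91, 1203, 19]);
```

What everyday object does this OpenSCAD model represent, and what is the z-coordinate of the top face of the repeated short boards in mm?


A bed frame. The slat-top height is 357 mm.

Four posts, four rails, and a row of slats — a bed frame. Slats sit on the rails at z = 208 + 130 = 338; with slat thickness 19, the top is 357 mm.


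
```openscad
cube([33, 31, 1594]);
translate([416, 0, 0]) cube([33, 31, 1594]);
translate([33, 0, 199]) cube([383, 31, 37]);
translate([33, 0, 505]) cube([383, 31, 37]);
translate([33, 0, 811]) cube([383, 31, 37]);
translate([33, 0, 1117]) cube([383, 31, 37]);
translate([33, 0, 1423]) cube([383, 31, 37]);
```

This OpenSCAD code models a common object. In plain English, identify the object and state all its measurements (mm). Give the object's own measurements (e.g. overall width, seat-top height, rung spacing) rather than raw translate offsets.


A straight ladder. Two 33×31 mm vertical rails, 1594 mm tall, stand 449 mm apart (outside-to-outside) with their front faces coplanar on the −y side. 5 rungs, each 31 mm deep and 37 mm tall, span between the inner faces of the rails, front faces flush with the rails. The lowest rung's underside is at z = 199 mm and rungs are spaced 306 mm apart (underside to underside).


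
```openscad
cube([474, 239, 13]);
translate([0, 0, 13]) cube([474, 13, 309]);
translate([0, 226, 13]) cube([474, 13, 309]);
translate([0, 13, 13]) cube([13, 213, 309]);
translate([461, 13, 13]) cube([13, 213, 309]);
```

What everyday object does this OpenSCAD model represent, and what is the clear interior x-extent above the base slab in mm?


An open box. The internal width is 448 mm.

A 474×239 base slab with four walls standing on it — an open box. The base is 474 mm wide and the walls are 13 mm thick, so the internal width is 474 − 2 × 13 = 448 mm.


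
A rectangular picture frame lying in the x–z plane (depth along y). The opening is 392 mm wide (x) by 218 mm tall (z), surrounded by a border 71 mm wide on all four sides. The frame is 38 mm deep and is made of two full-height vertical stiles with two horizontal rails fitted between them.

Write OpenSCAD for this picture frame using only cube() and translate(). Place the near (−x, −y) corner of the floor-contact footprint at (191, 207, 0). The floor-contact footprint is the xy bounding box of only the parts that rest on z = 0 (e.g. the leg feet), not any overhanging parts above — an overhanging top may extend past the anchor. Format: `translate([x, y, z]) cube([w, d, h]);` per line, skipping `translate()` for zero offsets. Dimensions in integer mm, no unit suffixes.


translate([191, 207, 0]) cube([71, 38, 360]);
translate([654, 207, 0]) cube([71, 38, 360]);
translate([262, 207, 0]) cube([392, 38, 71]);
translate([262, 207, 289]) cube([392, 38, 71]);


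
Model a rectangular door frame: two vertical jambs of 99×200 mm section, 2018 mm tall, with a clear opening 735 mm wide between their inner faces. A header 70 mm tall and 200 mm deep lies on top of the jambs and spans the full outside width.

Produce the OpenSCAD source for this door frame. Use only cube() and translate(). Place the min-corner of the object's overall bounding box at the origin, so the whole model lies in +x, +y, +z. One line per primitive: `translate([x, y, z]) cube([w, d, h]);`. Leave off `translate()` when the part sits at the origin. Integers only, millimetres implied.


cube([99, 200, 2018]);
translate([834, 0, 0]) cube([99, 200, 2018]);
translate([0, 0, 2018]) cube([933, 200, 70]);


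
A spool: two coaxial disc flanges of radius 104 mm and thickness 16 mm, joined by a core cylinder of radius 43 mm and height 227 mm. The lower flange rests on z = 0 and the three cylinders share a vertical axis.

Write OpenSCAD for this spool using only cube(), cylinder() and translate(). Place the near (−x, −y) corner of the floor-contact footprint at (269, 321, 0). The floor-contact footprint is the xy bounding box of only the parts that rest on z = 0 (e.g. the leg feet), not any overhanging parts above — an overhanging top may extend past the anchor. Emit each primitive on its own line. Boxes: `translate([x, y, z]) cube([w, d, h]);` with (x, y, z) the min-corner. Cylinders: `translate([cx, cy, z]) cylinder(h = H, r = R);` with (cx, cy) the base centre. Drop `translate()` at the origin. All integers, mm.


translate([373, 425, 0]) cylinder(h = 16, r = 104);
translate([373, 425, 16]) cylinder(h = 227, r = 43);
translate([373, 425, 243]) cylinder(h = 16, r = 104);


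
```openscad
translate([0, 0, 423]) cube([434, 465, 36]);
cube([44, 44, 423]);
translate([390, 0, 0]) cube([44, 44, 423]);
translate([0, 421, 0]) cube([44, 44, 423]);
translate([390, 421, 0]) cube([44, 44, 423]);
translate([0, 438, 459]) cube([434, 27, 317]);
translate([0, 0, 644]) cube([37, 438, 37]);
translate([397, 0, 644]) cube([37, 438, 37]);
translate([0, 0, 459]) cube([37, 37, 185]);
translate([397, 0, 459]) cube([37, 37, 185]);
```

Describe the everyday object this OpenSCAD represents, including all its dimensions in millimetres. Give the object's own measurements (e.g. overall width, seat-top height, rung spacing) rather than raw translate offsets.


A chair. The seat is a 434×465×36 mm slab with its top at z = 459 mm, on four 44×44 mm corner legs (flush with the seat edges, standing on z = 0). A flat backrest 27 mm thick, 317 mm tall, spans the full seat width and rises from the seat top along its +y edge, rear face flush with the rear of the seat. Two armrests of 37×37 mm section run along each side from the seat's front edge to the front of the backrest, top faces 222 mm above the seat top and outer faces flush with the seat's x-edges; a 37×37 mm post under the front of each armrest stands on the seat at the front corner.


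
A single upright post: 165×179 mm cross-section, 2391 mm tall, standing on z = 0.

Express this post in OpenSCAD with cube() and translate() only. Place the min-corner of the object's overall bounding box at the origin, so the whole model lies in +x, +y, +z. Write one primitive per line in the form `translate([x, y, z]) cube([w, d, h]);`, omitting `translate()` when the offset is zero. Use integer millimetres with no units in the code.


cube([165, 179, 2391]);


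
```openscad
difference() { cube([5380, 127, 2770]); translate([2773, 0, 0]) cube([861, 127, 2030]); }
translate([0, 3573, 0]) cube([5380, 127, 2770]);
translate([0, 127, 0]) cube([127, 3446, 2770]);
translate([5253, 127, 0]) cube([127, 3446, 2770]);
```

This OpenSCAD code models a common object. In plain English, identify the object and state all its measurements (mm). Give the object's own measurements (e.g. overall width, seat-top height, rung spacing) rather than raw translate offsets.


A single room: four walls, each 2770 mm tall and 127 mm thick, enclosing an outside footprint 5380×3700 mm (x × y), no floor or roof. The front and back walls (−y and +y sides) run the full x-width; the side walls fit between their inner faces. A door opening 861 mm wide and 2030 mm tall is cut through the front wall from the floor up, its −x edge 2773 mm from the wall's −x end.


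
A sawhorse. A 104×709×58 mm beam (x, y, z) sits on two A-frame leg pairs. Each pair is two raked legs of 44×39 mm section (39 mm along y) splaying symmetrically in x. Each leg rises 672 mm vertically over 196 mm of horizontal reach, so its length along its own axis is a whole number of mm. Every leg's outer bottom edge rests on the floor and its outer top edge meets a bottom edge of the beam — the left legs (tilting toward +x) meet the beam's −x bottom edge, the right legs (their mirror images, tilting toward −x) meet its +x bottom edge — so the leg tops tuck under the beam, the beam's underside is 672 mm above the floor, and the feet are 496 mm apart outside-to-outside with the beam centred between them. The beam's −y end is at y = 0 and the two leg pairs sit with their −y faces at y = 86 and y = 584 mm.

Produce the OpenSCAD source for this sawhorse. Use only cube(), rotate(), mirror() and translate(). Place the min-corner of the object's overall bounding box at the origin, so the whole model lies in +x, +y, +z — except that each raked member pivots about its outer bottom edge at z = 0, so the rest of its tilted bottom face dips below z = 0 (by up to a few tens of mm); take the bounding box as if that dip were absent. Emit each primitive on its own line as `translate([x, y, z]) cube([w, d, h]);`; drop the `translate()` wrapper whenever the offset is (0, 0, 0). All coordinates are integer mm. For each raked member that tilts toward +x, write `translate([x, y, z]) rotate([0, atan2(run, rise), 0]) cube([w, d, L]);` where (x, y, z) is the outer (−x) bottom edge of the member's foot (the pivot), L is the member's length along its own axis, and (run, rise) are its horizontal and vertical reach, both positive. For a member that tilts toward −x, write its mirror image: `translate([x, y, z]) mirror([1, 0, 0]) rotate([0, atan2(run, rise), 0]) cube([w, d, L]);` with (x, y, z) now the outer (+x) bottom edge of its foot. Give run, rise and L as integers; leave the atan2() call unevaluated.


translate([196, 0, 672]) cube([104, 709, 58]);
translate([0, 86, 0]) rotate([0, atan2(196, 672), 0]) cube([44, 39, 700]);
translate([496, 86, 0]) mirror([1, 0, 0]) rotate([0, atan2(196, 672), 0]) cube([44, 39, 700]);
translate([0, 584, 0]) rotate([0, atan2(196, 672), 0]) cube([44, 39, 700]);
translate([496, 584, 0]) mirror([1, 0, 0]) rotate([0, atan2(196, 672), 0]) cube([44, 39, 700]);


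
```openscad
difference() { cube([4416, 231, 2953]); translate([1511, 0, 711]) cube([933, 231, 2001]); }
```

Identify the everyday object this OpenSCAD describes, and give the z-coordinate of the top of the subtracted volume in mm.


A wall with a window opening. The window head height is 2712 mm.

A wall with a rectangular opening subtracted — a window. Sill at z = 711, opening 2001 mm tall, so the head is at 711 + 2001 = 2712 mm.


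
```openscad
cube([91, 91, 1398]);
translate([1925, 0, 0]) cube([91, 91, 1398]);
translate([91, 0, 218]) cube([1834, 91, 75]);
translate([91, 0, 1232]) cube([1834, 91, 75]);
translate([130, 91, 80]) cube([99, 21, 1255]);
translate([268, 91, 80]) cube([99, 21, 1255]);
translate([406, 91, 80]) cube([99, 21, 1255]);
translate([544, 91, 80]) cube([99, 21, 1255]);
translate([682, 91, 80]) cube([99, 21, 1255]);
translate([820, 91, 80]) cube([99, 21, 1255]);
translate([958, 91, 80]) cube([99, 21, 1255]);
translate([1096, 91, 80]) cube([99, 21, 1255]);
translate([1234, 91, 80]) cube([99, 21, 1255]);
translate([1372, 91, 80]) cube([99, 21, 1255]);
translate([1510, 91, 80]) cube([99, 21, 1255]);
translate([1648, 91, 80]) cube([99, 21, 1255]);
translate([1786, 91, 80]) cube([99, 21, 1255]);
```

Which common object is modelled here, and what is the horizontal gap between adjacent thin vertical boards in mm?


A fence section. The picket gap is 39 mm.

Two posts, two rails, 13 pickets — a fence section. Span 1834 mm holds 13 pickets of 99 mm with 14 equal gaps: ⌊(1834 − 13·99) / 14⌋ = 39 mm.


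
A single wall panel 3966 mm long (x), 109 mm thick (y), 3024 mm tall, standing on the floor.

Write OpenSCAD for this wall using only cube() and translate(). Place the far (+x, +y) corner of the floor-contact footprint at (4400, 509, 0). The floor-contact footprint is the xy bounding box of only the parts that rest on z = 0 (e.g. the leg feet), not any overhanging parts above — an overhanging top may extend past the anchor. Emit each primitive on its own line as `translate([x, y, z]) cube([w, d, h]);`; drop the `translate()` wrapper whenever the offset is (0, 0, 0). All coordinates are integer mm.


translate([434, 400, 0]) cube([3966, 109, 3024]);


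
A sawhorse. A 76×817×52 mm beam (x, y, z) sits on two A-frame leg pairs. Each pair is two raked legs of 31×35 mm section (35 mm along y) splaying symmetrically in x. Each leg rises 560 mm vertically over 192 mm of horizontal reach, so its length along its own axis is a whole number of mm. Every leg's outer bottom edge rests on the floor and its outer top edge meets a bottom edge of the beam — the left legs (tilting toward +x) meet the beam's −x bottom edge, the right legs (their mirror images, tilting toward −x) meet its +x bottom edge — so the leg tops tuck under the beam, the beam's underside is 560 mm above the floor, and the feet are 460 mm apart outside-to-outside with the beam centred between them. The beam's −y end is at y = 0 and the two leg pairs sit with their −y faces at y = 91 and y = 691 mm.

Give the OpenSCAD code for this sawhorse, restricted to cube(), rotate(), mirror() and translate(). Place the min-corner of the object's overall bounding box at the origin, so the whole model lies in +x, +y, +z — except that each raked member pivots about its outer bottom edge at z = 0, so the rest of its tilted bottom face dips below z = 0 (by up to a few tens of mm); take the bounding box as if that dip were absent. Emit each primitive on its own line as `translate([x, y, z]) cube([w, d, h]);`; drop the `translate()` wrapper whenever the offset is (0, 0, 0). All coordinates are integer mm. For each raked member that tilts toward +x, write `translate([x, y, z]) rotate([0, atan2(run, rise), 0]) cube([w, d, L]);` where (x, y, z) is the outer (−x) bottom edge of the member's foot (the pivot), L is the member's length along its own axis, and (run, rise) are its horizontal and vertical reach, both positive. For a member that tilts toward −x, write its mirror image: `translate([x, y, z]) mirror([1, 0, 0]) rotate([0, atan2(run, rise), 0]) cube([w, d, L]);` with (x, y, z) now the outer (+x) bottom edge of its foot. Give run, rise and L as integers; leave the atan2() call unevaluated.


translate([192, 0, 560]) cube([76, 817, 52]);
translate([0, 91, 0]) rotate([0, atan2(192, 560), 0]) cube([31, 35, 592]);
translate([460, 91, 0]) mirror([1, 0, 0]) rotate([0, atan2(192, 560), 0]) cube([31, 35, 592]);
translate([0, 691, 0]) rotate([0, atan2(192, 560), 0]) cube([31, 35, 592]);
translate([460, 691, 0]) mirror([1, 0, 0]) rotate([0, atan2(192, 560), 0]) cube([31, 35, 592]);


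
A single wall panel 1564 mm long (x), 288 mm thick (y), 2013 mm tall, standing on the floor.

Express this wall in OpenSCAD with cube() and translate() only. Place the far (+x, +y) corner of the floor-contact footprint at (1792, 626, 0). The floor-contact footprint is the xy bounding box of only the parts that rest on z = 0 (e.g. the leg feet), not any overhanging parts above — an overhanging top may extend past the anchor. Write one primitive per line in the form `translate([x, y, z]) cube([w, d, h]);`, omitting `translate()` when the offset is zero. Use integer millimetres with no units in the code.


translate([228, 338, 0]) cube([1564, 288, 2013]);


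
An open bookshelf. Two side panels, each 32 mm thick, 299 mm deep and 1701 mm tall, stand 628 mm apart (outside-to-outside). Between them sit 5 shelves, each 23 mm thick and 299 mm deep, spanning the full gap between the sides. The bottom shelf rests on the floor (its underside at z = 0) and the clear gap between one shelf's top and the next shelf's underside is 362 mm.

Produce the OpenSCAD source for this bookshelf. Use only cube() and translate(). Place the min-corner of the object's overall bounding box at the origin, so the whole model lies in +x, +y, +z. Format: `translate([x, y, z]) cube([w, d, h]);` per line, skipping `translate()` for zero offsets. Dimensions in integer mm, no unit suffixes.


cube([32, 299, 1701]);
translate([596, 0, 0]) cube([32, 299, 1701]);
translate([32, 0, 0]) cube([564, 299, 23]);
translate([32, 0, 385]) cube([564, 299, 23]);
translate([32, 0, 770]) cube([564, 299, 23]);
translate([32, 0, 1155]) cube([564, 299, 23]);
translate([32, 0, 1540]) cube([564, 299, 23]);


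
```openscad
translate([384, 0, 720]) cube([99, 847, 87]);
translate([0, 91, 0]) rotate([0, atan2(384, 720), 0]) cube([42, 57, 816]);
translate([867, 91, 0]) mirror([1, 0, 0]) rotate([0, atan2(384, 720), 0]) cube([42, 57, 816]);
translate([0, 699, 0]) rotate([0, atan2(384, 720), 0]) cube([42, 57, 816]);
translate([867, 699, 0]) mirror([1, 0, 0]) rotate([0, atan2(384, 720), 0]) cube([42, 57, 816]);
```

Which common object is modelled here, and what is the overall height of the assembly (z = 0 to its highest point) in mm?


A sawhorse. The overall height is 807 mm.

A beam across two mirrored pairs of raked legs — a sawhorse. The beam's underside is at z = 720 (matching the legs' vertical rise in atan2(384, 720)) and the beam is 87 mm tall, so its top is at 720 + 87 = 807 mm. The raked legs top out at the beam's underside, so that is the highest point.


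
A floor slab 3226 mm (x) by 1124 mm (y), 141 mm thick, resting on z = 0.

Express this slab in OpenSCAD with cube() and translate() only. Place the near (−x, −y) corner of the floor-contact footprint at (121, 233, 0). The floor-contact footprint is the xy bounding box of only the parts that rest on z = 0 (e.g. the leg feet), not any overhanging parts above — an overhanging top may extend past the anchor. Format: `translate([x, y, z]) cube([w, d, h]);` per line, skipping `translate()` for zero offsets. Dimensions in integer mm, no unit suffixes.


translate([121, 233, 0]) cube([3226, 1124, 141]);


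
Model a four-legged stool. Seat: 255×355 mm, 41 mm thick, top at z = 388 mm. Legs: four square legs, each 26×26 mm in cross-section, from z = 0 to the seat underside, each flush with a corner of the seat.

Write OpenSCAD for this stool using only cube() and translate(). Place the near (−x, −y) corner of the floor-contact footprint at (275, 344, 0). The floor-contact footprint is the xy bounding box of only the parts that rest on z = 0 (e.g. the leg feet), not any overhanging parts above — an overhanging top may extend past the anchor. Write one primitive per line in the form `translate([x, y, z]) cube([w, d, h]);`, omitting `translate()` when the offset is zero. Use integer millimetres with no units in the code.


translate([275, 344, 347]) cube([255, 355, 41]);
translate([275, 344, 0]) cube([26, 26, 347]);
translate([504, 344, 0]) cube([26, 26, 347]);
translate([275, 673, 0]) cube([26, 26, 347]);
translate([504, 673, 0]) cube([26, 26, 347]);


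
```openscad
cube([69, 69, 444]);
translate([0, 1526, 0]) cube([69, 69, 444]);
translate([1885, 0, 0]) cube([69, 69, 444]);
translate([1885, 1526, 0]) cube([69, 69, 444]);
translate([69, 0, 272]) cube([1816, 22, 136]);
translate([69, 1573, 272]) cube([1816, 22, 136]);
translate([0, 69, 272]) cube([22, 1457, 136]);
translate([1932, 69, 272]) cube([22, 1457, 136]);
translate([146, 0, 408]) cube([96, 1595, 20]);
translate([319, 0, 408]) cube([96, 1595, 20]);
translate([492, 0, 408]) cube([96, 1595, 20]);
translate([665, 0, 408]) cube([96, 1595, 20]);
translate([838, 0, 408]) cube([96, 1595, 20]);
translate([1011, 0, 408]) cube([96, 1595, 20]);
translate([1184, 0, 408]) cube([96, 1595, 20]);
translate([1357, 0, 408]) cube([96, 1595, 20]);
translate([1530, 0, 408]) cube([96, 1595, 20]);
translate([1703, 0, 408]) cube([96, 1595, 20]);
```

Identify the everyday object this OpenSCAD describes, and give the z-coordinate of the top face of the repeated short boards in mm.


A bed frame. The slat-top height is 428 mm.

Four posts, four rails, and a row of slats — a bed frame. Slats sit on the rails at z = 272 + 136 = 408; with slat thickness 20, the top is 428 mm.
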